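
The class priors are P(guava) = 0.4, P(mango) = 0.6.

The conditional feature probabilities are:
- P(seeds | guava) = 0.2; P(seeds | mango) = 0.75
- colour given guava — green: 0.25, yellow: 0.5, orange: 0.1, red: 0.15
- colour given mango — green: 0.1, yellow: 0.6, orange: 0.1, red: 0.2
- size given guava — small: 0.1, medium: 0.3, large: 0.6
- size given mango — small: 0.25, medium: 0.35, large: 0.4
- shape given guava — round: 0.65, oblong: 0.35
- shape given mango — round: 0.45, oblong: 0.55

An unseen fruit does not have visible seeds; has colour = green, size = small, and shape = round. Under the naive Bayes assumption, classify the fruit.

guava

guava: 0.4 × (1−0.2) × 0.25 × 0.1 × 0.65 = 0.0052
mango: 0.6 × (1−0.75) × 0.1 × 0.25 × 0.45 = 0.0016875
Highest score → guava.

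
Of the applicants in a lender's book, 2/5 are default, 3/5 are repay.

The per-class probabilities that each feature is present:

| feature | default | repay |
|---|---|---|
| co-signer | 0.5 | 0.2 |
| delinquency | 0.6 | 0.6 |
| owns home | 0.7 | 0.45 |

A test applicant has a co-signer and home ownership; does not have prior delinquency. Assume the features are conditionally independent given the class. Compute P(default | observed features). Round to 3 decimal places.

default: 0.4 × 0.5 × (1−0.6) × 0.7 = 0.056
repay: 0.6 × 0.2 × (1−0.6) × 0.45 = 0.0216
P(default | x) = 0.056 / 0.0776 ≈ 0.722

0.722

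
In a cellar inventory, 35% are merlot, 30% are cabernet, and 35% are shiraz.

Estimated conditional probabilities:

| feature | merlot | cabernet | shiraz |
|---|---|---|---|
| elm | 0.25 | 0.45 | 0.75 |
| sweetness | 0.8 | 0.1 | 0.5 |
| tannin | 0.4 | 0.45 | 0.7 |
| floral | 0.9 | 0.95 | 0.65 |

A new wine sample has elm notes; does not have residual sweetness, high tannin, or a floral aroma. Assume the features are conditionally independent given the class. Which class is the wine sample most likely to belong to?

shiraz

merlot: 0.35 × 0.25 × (1−0.8) × (1−0.4) × (1−0.9) = 0.00105
cabernet: 0.3 × 0.45 × (1−0.1) × (1−0.45) × (1−0.95) = 0.00334125
shiraz: 0.35 × 0.75 × (1−0.5) × (1−0.7) × (1−0.65) = 0.01378125
Highest score → shiraz.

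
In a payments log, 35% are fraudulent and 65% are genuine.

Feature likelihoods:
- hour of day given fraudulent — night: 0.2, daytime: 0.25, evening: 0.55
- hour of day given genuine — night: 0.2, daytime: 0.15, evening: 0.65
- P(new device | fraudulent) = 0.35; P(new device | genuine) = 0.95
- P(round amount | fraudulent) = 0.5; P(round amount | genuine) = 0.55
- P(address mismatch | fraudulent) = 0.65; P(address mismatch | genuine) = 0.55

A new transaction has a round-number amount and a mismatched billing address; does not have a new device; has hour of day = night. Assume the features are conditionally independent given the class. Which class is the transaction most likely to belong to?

fraudulent: 0.35 × 0.2 × (1−0.35) × 0.5 × 0.65 = 0.0147875
genuine: 0.65 × 0.2 × (1−0.95) × 0.55 × 0.55 = 0.00196625
Highest score → fraudulent.

fraudulent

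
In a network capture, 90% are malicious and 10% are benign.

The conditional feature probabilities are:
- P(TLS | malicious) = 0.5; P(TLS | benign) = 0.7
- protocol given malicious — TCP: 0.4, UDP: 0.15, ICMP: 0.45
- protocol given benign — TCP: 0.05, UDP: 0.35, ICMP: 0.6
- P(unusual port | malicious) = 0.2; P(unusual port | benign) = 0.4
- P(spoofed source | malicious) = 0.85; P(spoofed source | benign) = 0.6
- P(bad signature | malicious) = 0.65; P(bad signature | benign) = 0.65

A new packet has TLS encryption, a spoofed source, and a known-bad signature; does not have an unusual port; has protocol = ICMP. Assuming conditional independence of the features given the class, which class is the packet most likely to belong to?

malicious: 0.9 × 0.5 × 0.45 × (1−0.2) × 0.85 × 0.65 = 0.089505
benign: 0.1 × 0.7 × 0.6 × (1−0.4) × 0.6 × 0.65 = 0.009828
Highest score → malicious.

malicious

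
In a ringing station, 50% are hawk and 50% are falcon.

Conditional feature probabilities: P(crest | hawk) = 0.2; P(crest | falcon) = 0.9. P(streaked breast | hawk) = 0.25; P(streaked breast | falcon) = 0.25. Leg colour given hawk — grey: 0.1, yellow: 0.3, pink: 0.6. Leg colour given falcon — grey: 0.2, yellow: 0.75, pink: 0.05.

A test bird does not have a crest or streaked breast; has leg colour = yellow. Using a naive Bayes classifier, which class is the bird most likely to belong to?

hawk

hawk: 0.5 × (1−0.2) × (1−0.25) × 0.3 = 0.09
falcon: 0.5 × (1−0.9) × (1−0.25) × 0.75 = 0.028125
Highest score → hawk.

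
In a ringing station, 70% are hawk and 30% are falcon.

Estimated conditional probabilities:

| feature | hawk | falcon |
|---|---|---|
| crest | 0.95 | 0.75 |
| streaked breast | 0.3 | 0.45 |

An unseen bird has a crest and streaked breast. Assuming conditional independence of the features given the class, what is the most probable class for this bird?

hawk

hawk: 0.7 × 0.95 × 0.3 = 0.1995
falcon: 0.3 × 0.75 × 0.45 = 0.10125
Highest score → hawk.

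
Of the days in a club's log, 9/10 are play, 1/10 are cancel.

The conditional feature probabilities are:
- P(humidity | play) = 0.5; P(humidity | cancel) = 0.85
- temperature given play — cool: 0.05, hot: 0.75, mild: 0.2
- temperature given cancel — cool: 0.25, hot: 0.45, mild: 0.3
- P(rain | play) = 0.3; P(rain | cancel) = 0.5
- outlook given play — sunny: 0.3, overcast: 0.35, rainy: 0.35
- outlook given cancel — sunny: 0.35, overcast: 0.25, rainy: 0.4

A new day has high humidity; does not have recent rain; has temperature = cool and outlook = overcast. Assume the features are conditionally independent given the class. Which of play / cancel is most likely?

play

play: 0.9 × 0.5 × 0.05 × (1−0.3) × 0.35 = 0.0055125
cancel: 0.1 × 0.85 × 0.25 × (1−0.5) × 0.25 = 0.00265625
Highest score → play.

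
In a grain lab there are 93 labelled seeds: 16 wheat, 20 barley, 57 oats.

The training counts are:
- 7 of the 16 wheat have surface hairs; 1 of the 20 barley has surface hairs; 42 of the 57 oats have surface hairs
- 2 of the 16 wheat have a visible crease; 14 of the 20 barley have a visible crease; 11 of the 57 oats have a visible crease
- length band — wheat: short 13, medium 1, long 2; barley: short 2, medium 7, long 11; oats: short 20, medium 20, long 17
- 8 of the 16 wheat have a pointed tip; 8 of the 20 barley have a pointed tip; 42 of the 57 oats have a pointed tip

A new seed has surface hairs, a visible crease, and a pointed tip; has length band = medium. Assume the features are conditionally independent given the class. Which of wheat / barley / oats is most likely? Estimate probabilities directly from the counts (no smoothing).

wheat: (16/93) × (7/16) × (2/16) × (1/16) × (8/16) ≈ 0.000294019
barley: (20/93) × (1/20) × (14/20) × (7/20) × (8/20) ≈ 0.00105376
oats: (57/93) × (42/57) × (11/57) × (20/57) × (42/57) ≈ 0.0225327
Highest score → oats.

oats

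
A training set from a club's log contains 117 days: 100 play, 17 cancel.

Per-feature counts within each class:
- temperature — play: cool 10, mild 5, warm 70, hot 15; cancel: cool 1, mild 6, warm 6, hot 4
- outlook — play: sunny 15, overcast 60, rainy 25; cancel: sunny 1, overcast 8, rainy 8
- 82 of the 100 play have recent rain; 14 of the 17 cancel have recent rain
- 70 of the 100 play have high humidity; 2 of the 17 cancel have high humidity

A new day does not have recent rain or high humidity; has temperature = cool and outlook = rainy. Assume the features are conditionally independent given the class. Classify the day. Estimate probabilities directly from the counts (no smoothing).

play: (100/117) × (10/100) × (25/100) × (18/100) × (30/100) ≈ 0.00115385
cancel: (17/117) × (1/17) × (8/17) × (3/17) × (15/17) ≈ 0.000626282
Highest score → play.

play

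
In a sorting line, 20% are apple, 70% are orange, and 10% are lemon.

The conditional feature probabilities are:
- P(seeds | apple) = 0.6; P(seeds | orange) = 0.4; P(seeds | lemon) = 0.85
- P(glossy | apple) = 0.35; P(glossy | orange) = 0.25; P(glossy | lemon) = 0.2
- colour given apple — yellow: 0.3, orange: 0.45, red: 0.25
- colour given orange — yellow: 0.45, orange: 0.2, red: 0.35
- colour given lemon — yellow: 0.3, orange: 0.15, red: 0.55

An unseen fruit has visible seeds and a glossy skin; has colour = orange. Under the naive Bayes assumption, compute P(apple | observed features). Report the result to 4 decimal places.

0.5331

apple: 0.2 × 0.6 × 0.35 × 0.45 = 0.0189
orange: 0.7 × 0.4 × 0.25 × 0.2 = 0.014
lemon: 0.1 × 0.85 × 0.2 × 0.15 = 0.00255
P(apple | x) = 0.0189 / 0.03545 ≈ 0.5331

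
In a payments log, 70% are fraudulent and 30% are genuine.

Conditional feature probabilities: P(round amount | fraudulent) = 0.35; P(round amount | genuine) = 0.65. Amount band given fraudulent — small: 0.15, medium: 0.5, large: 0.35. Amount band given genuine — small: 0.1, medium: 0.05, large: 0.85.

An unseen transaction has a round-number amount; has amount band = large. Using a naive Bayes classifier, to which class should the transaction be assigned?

fraudulent: 0.7 × 0.35 × 0.35 = 0.08575
genuine: 0.3 × 0.65 × 0.85 = 0.16575
Highest score → genuine.

genuine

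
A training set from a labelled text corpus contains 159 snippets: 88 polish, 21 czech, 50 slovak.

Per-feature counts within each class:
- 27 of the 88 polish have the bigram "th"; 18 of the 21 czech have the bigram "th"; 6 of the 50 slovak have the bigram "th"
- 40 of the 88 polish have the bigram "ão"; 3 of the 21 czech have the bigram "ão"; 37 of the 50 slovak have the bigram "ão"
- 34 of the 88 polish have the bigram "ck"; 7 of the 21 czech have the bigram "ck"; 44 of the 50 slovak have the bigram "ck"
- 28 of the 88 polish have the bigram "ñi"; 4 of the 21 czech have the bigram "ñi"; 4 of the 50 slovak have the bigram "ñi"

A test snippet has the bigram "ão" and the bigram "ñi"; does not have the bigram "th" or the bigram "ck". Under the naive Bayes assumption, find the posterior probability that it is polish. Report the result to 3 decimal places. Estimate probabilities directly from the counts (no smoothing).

0.937

polish: (88/159) × (61/88) × (40/88) × (54/88) × (28/88) ≈ 0.0340484
czech: (21/159) × (3/21) × (3/21) × (14/21) × (4/21) ≈ 0.000342275
slovak: (50/159) × (44/50) × (37/50) × (6/50) × (4/50) ≈ 0.00196589
P(polish | x) = 0.0340484 / 0.036356565 ≈ 0.937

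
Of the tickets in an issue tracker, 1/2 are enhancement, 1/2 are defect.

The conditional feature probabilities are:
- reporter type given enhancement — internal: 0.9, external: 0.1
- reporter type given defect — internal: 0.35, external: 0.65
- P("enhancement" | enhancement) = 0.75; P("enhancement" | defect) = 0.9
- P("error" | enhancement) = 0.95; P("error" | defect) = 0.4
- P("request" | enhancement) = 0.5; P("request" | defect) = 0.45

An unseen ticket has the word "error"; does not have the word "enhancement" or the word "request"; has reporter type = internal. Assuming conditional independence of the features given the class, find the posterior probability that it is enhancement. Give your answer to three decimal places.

enhancement: 0.5 × 0.9 × (1−0.75) × 0.95 × (1−0.5) = 0.0534375
defect: 0.5 × 0.35 × (1−0.9) × 0.4 × (1−0.45) = 0.00385
P(enhancement | x) = 0.0534375 / 0.0572875 ≈ 0.933

0.933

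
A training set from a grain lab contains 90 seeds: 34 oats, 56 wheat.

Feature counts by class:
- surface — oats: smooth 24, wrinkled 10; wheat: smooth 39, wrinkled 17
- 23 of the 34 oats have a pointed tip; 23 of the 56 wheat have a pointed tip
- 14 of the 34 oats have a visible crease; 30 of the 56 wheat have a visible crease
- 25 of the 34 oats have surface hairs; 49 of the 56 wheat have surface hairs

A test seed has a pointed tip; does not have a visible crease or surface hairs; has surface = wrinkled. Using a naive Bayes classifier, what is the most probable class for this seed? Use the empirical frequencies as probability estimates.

oats: (34/90) × (10/34) × (23/34) × (20/34) × (9/34) ≈ 0.0117036
wheat: (56/90) × (17/56) × (23/56) × (26/56) × (7/56) ≈ 0.00450237
Highest score → oats.

oats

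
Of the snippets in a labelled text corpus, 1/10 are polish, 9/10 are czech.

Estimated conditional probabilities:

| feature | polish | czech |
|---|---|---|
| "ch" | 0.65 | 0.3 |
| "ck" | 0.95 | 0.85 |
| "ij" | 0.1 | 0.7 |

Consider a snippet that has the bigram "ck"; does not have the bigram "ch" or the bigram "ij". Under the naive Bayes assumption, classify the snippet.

polish: 0.1 × (1−0.65) × 0.95 × (1−0.1) = 0.029925
czech: 0.9 × (1−0.3) × 0.85 × (1−0.7) = 0.16065
Highest score → czech.

czech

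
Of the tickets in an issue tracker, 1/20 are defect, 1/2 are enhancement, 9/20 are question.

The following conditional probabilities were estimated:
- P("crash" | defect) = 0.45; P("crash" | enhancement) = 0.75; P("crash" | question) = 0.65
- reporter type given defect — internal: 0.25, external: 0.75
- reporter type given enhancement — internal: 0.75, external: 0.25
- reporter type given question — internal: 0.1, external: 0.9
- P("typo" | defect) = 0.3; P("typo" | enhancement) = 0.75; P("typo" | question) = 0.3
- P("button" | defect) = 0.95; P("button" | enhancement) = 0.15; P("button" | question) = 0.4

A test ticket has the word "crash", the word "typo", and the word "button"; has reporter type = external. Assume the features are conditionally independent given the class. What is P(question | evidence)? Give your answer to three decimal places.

0.673

defect: 0.05 × 0.45 × 0.75 × 0.3 × 0.95 = 0.004809375
enhancement: 0.5 × 0.75 × 0.25 × 0.75 × 0.15 = 0.010546875
question: 0.45 × 0.65 × 0.9 × 0.3 × 0.4 = 0.03159
P(question | x) = 0.03159 / 0.04694625 ≈ 0.673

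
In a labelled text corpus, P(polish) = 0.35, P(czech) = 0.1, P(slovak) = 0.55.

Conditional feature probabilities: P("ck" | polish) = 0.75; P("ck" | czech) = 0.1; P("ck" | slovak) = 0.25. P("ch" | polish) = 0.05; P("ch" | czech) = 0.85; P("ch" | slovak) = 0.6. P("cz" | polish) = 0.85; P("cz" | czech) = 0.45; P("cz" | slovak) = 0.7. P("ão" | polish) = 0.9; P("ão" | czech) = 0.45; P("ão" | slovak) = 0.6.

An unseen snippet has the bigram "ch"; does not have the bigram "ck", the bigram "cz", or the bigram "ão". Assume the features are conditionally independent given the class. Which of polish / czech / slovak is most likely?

polish: 0.35 × (1−0.75) × 0.05 × (1−0.85) × (1−0.9) = 0.000065625
czech: 0.1 × (1−0.1) × 0.85 × (1−0.45) × (1−0.45) = 0.02314125
slovak: 0.55 × (1−0.25) × 0.6 × (1−0.7) × (1−0.6) = 0.0297
Highest score → slovak.

slovak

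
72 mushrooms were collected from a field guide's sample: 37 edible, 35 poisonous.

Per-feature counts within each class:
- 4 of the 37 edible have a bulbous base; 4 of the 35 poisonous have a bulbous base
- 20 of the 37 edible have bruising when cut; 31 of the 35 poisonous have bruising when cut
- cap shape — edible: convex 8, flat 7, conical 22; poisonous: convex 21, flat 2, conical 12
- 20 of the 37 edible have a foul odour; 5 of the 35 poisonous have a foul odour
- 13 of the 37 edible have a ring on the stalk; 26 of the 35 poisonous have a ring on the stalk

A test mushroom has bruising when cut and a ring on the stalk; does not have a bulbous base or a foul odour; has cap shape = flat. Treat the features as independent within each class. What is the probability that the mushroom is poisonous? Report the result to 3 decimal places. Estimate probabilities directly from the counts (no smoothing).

edible: (37/72) × (33/37) × (20/37) × (7/37) × (17/37) × (13/37) ≈ 0.0075665
poisonous: (35/72) × (31/35) × (31/35) × (2/35) × (30/35) × (26/35) ≈ 0.0138753
P(poisonous | x) = 0.0138753 / 0.0214418 ≈ 0.647

0.647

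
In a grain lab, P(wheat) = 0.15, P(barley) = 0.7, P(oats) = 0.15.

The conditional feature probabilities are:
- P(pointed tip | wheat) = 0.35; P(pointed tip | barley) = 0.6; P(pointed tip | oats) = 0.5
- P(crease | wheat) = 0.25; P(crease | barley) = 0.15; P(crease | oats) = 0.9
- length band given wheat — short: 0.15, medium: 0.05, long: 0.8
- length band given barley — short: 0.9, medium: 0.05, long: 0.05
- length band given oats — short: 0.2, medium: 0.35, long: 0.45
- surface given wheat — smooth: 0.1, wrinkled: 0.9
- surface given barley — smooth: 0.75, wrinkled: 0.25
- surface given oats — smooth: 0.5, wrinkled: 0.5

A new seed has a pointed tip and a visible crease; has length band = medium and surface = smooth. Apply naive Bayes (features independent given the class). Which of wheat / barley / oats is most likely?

oats

wheat: 0.15 × 0.35 × 0.25 × 0.05 × 0.1 = 0.000065625
barley: 0.7 × 0.6 × 0.15 × 0.05 × 0.75 = 0.0023625
oats: 0.15 × 0.5 × 0.9 × 0.35 × 0.5 = 0.0118125
Highest score → oats.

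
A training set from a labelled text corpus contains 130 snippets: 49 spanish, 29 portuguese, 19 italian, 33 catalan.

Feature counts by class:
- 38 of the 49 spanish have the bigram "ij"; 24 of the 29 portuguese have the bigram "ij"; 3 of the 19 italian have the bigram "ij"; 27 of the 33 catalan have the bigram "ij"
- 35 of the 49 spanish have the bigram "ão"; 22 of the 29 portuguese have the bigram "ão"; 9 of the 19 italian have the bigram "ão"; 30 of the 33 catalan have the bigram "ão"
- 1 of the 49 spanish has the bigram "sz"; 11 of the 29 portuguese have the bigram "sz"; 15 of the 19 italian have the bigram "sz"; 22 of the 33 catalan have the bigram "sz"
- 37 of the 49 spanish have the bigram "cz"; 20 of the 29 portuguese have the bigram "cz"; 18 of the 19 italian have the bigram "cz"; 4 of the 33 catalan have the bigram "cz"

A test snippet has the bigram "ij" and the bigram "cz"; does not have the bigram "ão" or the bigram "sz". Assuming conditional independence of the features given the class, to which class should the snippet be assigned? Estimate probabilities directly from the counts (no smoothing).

spanish: (49/130) × (38/49) × (14/49) × (48/49) × (37/49) ≈ 0.0617765
portuguese: (29/130) × (24/29) × (7/29) × (18/29) × (20/29) ≈ 0.0190754
italian: (19/130) × (3/19) × (10/19) × (4/19) × (18/19) ≈ 0.00242242
catalan: (33/130) × (27/33) × (3/33) × (11/33) × (4/33) ≈ 0.000762873
Highest score → spanish.

spanish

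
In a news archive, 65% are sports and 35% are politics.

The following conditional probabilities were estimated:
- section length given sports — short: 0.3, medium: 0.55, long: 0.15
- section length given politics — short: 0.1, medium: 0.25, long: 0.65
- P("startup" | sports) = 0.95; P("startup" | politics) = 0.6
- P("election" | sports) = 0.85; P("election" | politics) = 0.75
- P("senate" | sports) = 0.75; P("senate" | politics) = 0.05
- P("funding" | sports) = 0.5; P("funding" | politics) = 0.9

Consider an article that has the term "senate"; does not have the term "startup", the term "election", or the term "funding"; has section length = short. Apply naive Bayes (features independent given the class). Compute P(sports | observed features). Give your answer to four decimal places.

sports: 0.65 × 0.3 × (1−0.95) × (1−0.85) × 0.75 × (1−0.5) = 0.0005484375
politics: 0.35 × 0.1 × (1−0.6) × (1−0.75) × 0.05 × (1−0.9) = 0.0000175
P(sports | x) = 0.0005484375 / 0.0005659375 ≈ 0.9691

0.9691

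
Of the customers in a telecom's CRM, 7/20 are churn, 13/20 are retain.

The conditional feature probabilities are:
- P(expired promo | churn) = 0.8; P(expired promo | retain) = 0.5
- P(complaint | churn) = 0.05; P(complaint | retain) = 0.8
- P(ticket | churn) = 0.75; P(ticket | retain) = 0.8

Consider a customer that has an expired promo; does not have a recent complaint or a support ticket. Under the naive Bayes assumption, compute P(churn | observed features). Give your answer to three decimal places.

0.836

churn: 0.35 × 0.8 × (1−0.05) × (1−0.75) = 0.0665
retain: 0.65 × 0.5 × (1−0.8) × (1−0.8) = 0.013
P(churn | x) = 0.0665 / 0.0795 ≈ 0.836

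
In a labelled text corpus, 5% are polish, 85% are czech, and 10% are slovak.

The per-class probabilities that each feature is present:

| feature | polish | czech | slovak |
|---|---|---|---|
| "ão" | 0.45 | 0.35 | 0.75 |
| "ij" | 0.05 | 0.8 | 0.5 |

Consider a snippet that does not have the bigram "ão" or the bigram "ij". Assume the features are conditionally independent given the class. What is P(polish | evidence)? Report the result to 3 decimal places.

polish: 0.05 × (1−0.45) × (1−0.05) = 0.026125
czech: 0.85 × (1−0.35) × (1−0.8) = 0.1105
slovak: 0.1 × (1−0.75) × (1−0.5) = 0.0125
P(polish | x) = 0.026125 / 0.149125 ≈ 0.175

0.175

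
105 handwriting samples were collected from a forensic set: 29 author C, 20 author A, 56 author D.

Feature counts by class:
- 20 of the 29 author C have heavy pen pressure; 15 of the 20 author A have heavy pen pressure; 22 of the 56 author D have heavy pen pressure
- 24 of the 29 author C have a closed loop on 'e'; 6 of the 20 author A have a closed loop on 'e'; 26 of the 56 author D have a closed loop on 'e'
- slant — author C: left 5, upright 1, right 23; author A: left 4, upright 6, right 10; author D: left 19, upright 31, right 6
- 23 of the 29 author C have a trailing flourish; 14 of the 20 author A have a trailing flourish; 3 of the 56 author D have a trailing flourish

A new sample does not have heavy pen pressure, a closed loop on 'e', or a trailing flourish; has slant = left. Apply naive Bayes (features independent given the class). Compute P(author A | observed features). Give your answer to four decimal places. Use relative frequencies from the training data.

author C: (29/105) × (9/29) × (5/29) × (5/29) × (6/29) ≈ 0.00052717
author A: (20/105) × (5/20) × (14/20) × (4/20) × (6/20) = 0.002
author D: (56/105) × (34/56) × (30/56) × (19/56) × (53/56) ≈ 0.0557027
P(author A | x) = 0.002 / 0.05822987 ≈ 0.0343

0.0343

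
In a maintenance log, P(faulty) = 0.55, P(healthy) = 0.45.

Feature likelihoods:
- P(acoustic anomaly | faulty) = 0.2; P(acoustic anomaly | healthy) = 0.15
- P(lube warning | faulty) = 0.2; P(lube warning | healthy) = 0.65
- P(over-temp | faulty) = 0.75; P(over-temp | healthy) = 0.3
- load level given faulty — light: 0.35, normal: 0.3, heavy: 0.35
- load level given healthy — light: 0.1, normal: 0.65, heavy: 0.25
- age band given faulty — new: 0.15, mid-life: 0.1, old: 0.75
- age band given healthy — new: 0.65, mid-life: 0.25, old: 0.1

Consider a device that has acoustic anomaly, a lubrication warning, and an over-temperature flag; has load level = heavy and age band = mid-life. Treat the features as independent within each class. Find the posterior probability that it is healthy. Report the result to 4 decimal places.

0.5875

faulty: 0.55 × 0.2 × 0.2 × 0.75 × 0.35 × 0.1 = 0.0005775
healthy: 0.45 × 0.15 × 0.65 × 0.3 × 0.25 × 0.25 = 0.00082265625
P(healthy | x) = 0.00082265625 / 0.00140015625 ≈ 0.5875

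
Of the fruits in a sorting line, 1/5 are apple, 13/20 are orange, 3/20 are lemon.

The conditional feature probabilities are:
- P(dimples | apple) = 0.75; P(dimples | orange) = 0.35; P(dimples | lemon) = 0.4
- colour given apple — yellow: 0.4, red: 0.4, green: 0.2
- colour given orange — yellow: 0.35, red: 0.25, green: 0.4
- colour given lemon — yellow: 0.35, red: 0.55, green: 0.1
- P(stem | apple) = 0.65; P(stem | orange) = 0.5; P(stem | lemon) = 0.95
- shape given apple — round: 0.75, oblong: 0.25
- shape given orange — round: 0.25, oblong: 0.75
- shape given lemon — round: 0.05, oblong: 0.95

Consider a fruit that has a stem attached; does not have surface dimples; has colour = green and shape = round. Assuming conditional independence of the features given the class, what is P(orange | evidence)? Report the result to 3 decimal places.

apple: 0.2 × (1−0.75) × 0.2 × 0.65 × 0.75 = 0.004875
orange: 0.65 × (1−0.35) × 0.4 × 0.5 × 0.25 = 0.021125
lemon: 0.15 × (1−0.4) × 0.1 × 0.95 × 0.05 = 0.0004275
P(orange | x) = 0.021125 / 0.0264275 ≈ 0.799

0.799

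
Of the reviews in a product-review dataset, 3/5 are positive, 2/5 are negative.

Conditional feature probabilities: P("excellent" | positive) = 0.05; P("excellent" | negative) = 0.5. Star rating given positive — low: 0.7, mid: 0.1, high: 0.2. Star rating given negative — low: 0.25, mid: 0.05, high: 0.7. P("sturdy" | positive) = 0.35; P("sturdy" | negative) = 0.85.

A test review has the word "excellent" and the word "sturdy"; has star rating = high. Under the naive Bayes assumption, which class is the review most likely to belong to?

negative

positive: 0.6 × 0.05 × 0.2 × 0.35 = 0.0021
negative: 0.4 × 0.5 × 0.7 × 0.85 = 0.119
Highest score → negative.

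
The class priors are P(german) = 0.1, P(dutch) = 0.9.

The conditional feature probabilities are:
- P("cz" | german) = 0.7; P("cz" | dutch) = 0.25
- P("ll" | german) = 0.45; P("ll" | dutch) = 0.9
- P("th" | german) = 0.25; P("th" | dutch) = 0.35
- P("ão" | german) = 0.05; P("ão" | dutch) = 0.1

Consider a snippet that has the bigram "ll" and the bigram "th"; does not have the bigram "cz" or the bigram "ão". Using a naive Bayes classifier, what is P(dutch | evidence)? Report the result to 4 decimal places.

german: 0.1 × (1−0.7) × 0.45 × 0.25 × (1−0.05) = 0.00320625
dutch: 0.9 × (1−0.25) × 0.9 × 0.35 × (1−0.1) = 0.1913625
P(dutch | x) = 0.1913625 / 0.19456875 ≈ 0.9835

0.9835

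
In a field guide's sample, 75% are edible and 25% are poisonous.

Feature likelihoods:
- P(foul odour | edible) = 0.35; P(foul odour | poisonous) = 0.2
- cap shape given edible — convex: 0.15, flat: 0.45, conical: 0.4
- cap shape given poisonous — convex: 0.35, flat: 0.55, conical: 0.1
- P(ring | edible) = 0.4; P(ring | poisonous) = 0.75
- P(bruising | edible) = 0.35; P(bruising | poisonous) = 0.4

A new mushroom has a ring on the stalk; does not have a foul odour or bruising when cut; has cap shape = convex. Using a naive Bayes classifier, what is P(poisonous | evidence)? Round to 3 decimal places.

0.624

edible: 0.75 × (1−0.35) × 0.15 × 0.4 × (1−0.35) = 0.0190125
poisonous: 0.25 × (1−0.2) × 0.35 × 0.75 × (1−0.4) = 0.0315
P(poisonous | x) = 0.0315 / 0.0505125 ≈ 0.624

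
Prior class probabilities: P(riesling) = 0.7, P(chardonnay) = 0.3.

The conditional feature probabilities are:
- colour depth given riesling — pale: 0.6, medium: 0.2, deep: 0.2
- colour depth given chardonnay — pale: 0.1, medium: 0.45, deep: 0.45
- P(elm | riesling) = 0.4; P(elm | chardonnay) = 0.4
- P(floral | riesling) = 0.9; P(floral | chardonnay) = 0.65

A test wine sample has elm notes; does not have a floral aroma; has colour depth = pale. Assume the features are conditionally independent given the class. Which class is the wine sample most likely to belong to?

riesling: 0.7 × 0.6 × 0.4 × (1−0.9) = 0.0168
chardonnay: 0.3 × 0.1 × 0.4 × (1−0.65) = 0.0042
Highest score → riesling.

riesling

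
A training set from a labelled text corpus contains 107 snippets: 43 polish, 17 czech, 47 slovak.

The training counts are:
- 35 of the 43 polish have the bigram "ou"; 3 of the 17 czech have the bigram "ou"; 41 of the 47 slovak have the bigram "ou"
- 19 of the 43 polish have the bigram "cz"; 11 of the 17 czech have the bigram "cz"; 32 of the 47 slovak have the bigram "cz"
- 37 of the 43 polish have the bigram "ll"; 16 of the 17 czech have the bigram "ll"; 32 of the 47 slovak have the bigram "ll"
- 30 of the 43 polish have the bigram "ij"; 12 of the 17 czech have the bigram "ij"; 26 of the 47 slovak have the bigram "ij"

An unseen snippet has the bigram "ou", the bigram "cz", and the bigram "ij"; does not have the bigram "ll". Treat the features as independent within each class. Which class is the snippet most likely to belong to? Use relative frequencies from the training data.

polish: (43/107) × (35/43) × (19/43) × (6/43) × (30/43) ≈ 0.0140704
czech: (17/107) × (3/17) × (11/17) × (1/17) × (12/17) ≈ 0.000753294
slovak: (47/107) × (41/47) × (32/47) × (15/47) × (26/47) ≈ 0.0460597
Highest score → slovak.

slovak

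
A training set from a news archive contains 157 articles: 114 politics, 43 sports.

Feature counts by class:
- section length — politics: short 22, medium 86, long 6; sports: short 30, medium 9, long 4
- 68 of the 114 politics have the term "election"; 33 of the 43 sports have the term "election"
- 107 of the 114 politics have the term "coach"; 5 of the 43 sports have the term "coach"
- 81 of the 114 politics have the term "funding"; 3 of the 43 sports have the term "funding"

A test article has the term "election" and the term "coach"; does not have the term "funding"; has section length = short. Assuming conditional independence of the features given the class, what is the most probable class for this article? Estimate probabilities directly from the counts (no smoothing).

politics: (114/157) × (22/114) × (68/114) × (107/114) × (33/114) ≈ 0.0227099
sports: (43/157) × (30/43) × (33/43) × (5/43) × (40/43) ≈ 0.0158621
Highest score → politics.

politics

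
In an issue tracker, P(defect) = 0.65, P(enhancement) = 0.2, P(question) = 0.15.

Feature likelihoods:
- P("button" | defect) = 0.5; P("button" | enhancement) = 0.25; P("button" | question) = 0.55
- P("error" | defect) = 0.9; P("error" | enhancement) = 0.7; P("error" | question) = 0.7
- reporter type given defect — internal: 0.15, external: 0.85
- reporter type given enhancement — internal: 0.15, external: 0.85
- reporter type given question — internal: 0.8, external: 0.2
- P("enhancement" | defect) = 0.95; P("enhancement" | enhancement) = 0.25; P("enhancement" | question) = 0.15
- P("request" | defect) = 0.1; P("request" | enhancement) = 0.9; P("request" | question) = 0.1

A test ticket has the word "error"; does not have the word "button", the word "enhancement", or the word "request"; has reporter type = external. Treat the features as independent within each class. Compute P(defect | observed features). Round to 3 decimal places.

0.446

defect: 0.65 × (1−0.5) × 0.9 × 0.85 × (1−0.95) × (1−0.1) = 0.011188125
enhancement: 0.2 × (1−0.25) × 0.7 × 0.85 × (1−0.25) × (1−0.9) = 0.00669375
question: 0.15 × (1−0.55) × 0.7 × 0.2 × (1−0.15) × (1−0.1) = 0.00722925
P(defect | x) = 0.011188125 / 0.025111125 ≈ 0.446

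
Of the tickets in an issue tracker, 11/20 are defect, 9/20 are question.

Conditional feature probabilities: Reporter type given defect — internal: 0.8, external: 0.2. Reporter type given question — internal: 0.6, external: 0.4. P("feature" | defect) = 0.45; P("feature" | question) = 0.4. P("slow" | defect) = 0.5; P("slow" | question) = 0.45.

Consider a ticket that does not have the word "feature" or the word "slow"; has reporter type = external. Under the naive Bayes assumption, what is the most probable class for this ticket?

question

defect: 0.55 × 0.2 × (1−0.45) × (1−0.5) = 0.03025
question: 0.45 × 0.4 × (1−0.4) × (1−0.45) = 0.0594
Highest score → question.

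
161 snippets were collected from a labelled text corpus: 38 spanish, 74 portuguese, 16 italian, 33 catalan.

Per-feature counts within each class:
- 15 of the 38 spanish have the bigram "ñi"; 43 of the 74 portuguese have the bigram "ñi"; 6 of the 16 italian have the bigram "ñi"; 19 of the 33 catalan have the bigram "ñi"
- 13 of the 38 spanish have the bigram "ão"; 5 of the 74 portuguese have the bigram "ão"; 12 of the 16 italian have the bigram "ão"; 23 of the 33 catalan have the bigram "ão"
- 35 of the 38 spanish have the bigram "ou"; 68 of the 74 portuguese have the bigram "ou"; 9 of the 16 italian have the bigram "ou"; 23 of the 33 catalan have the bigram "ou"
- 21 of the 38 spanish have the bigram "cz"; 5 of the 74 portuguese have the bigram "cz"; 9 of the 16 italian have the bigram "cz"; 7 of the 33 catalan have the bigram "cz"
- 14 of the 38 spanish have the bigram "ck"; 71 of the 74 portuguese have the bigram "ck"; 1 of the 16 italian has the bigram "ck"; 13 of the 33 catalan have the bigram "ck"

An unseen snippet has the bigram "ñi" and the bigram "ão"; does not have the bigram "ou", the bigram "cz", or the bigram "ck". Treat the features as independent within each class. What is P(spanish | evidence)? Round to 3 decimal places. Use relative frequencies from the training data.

spanish: (38/161) × (15/38) × (13/38) × (3/38) × (17/38) × (24/38) ≈ 0.000710977
portuguese: (74/161) × (43/74) × (5/74) × (6/74) × (69/74) × (3/74) ≈ 0.0000553105
italian: (16/161) × (6/16) × (12/16) × (7/16) × (7/16) × (15/16) ≈ 0.0050155
catalan: (33/161) × (19/33) × (23/33) × (10/33) × (26/33) × (20/33) ≈ 0.0119015
P(spanish | x) = 0.000710977 / 0.0176832875 ≈ 0.040

0.040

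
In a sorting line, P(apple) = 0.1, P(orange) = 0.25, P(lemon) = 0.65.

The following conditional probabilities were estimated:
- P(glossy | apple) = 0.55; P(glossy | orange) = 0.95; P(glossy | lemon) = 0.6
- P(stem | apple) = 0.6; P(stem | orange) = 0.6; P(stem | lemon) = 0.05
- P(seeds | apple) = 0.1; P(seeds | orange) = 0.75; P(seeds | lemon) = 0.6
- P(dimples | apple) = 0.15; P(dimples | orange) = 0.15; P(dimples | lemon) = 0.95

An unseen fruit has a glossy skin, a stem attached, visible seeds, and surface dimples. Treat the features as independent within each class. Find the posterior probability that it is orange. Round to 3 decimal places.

apple: 0.1 × 0.55 × 0.6 × 0.1 × 0.15 = 0.000495
orange: 0.25 × 0.95 × 0.6 × 0.75 × 0.15 = 0.01603125
lemon: 0.65 × 0.6 × 0.05 × 0.6 × 0.95 = 0.011115
P(orange | x) = 0.01603125 / 0.02764125 ≈ 0.580

0.580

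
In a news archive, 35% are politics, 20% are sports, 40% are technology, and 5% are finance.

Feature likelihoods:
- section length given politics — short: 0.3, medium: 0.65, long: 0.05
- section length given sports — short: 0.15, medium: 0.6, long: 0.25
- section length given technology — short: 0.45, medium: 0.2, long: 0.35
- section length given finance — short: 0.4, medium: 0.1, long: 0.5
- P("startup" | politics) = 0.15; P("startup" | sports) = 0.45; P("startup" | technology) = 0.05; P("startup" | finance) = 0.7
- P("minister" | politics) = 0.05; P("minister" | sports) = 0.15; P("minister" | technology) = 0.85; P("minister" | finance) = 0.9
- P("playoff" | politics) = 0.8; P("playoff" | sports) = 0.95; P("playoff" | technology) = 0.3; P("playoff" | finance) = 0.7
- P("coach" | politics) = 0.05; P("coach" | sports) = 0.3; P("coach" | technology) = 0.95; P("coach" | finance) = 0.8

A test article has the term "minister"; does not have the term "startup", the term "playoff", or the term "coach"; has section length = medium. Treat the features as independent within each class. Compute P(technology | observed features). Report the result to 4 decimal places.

0.4996

politics: 0.35 × 0.65 × (1−0.15) × 0.05 × (1−0.8) × (1−0.05) = 0.0018370625
sports: 0.2 × 0.6 × (1−0.45) × 0.15 × (1−0.95) × (1−0.3) = 0.0003465
technology: 0.4 × 0.2 × (1−0.05) × 0.85 × (1−0.3) × (1−0.95) = 0.002261
finance: 0.05 × 0.1 × (1−0.7) × 0.9 × (1−0.7) × (1−0.8) = 0.000081
P(technology | x) = 0.002261 / 0.0045255625 ≈ 0.4996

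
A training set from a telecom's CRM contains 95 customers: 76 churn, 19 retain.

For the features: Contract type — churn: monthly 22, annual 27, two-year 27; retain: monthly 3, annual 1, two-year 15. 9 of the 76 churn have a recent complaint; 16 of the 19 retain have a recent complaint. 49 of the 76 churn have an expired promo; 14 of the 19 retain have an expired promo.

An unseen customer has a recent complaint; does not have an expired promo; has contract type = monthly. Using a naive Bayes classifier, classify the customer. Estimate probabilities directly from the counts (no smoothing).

churn

churn: (76/95) × (22/76) × (9/76) × (27/76) ≈ 0.00974267
retain: (19/95) × (3/19) × (16/19) × (5/19) ≈ 0.0069981
Highest score → churn.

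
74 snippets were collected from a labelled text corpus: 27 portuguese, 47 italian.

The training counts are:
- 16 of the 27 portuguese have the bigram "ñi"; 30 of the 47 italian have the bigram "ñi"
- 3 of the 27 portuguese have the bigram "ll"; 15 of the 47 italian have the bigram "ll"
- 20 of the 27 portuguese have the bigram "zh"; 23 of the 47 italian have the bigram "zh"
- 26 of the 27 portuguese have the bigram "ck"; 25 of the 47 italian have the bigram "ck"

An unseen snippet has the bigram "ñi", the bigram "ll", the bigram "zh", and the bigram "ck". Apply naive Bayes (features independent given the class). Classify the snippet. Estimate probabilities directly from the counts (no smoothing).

italian

portuguese: (27/74) × (16/27) × (3/27) × (20/27) × (26/27) ≈ 0.0171365
italian: (47/74) × (30/47) × (15/47) × (23/47) × (25/47) ≈ 0.0336787
Highest score → italian.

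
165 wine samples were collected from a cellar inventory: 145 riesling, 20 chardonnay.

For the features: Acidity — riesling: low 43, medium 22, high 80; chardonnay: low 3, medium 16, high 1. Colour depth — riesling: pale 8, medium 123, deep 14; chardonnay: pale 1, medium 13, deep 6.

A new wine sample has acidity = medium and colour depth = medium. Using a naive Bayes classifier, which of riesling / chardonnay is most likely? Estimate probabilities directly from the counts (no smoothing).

riesling

riesling: (145/165) × (22/145) × (123/145) ≈ 0.113103
chardonnay: (20/165) × (16/20) × (13/20) ≈ 0.0630303
Highest score → riesling.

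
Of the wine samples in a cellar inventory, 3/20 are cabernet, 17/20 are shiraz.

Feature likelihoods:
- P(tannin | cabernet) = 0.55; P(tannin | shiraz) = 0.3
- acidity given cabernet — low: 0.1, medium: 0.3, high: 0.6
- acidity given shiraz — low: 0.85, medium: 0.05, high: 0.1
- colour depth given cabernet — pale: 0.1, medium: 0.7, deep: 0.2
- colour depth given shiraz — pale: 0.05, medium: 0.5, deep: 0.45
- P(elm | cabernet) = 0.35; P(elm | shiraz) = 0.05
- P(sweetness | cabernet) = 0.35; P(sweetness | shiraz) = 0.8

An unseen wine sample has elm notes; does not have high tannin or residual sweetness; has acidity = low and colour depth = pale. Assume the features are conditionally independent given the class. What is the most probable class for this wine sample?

shiraz

cabernet: 0.15 × (1−0.55) × 0.1 × 0.1 × 0.35 × (1−0.35) = 0.0001535625
shiraz: 0.85 × (1−0.3) × 0.85 × 0.05 × 0.05 × (1−0.8) = 0.000252875
Highest score → shiraz.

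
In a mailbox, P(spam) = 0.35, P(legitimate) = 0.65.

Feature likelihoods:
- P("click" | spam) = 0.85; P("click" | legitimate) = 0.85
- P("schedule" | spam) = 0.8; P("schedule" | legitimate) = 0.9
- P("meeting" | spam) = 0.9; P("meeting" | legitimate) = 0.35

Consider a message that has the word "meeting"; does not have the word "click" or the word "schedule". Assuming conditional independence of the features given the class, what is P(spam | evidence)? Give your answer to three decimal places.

spam: 0.35 × (1−0.85) × (1−0.8) × 0.9 = 0.00945
legitimate: 0.65 × (1−0.85) × (1−0.9) × 0.35 = 0.0034125
P(spam | x) = 0.00945 / 0.0128625 ≈ 0.735

0.735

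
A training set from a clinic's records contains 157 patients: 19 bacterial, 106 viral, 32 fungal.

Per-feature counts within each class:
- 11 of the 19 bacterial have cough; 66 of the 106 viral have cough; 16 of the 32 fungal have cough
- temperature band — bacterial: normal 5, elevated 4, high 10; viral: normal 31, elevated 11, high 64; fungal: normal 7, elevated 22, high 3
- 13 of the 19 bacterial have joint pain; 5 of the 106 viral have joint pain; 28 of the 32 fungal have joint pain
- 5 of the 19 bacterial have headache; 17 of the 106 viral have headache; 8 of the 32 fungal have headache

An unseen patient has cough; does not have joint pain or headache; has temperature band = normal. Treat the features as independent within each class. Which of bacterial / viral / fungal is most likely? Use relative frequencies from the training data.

viral

bacterial: (19/157) × (11/19) × (5/19) × (6/19) × (14/19) ≈ 0.00429024
viral: (106/157) × (66/106) × (31/106) × (101/106) × (89/106) ≈ 0.0983558
fungal: (32/157) × (16/32) × (7/32) × (4/32) × (24/32) ≈ 0.00208997
Highest score → viral.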